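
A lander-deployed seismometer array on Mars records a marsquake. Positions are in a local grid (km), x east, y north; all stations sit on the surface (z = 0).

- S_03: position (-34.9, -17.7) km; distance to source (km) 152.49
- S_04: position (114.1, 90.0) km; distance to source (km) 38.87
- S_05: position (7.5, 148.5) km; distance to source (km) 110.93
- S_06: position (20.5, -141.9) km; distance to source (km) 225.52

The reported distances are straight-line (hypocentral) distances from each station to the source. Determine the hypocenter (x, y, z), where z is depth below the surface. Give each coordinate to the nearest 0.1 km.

Each station gives a sphere (x−x_i)² + (y−y_i)² + z² = d_i² (stations at z=0).
Subtracting the S_03 sphere from S_04 and S_05: z² cancels, leaving linear equations in x and y:
298.0 x + 215.4 y = 41329.83
84.8 x + 332.4 y = 31524.94
Solving: x ≈ 85.996, y ≈ 72.902 km (keep extra digits for the depth step; rounded: 86.0, 72.9).
Then from the S_03 sphere: z² = 152.49² − (x + 34.9)² − (y + 17.7)² with x = 85.996, y = 72.902, so z ≈ 20.703 ≈ 20.7 km.

(86.0, 72.9, 20.7)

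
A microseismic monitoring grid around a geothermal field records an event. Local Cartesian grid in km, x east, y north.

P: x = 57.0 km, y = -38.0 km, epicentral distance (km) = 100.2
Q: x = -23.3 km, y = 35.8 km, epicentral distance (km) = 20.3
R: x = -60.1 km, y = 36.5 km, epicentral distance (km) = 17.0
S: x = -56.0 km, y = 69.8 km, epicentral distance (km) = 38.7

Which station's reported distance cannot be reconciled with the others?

P

Solve using three stations at a time. Using Q, R, S (subtract circle equations pairwise → linear system) gives (x, y) ≈ (-43.4, 33.2).
Distances from that point to each station vs reported:
  P: calculated 123.1 vs reported 100.2 → residual 22.9 km
  Q: calculated 20.3 vs reported 20.3 → residual 0.0 km
  R: calculated 17.0 vs reported 17.0 → residual 0.0 km
  S: calculated 38.7 vs reported 38.7 → residual 0.0 km
Q, R, S are mutually consistent (residuals ≈ 0); P is off by 22.9 km.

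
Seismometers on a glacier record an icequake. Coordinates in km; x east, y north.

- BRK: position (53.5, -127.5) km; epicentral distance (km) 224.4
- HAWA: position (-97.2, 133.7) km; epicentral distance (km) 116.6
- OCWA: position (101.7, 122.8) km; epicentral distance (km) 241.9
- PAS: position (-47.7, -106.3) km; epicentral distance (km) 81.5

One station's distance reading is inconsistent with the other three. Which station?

Solve using three stations at a time. Using BRK, HAWA, OCWA (subtract circle equations pairwise → linear system) gives (x, y) ≈ (-116.7, 18.8).
Distances from that point to each station vs reported:
  BRK: calculated 224.4 vs reported 224.4 → residual 0.0 km
  HAWA: calculated 116.6 vs reported 116.6 → residual 0.0 km
  OCWA: calculated 241.9 vs reported 241.9 → residual 0.0 km
  PAS: calculated 142.8 vs reported 81.5 → residual 61.3 km
BRK, HAWA, OCWA are mutually consistent (residuals ≈ 0); PAS is off by 61.3 km.

PAS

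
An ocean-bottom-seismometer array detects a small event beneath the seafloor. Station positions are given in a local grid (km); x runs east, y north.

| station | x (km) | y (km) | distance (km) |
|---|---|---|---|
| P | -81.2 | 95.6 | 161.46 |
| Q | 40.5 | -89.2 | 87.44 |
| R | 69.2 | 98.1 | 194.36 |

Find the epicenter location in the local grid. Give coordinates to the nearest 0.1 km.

Circle about each station: (x + 81.2)² + (y − 95.6)² = 161.46²; (x − 40.5)² + (y + 89.2)² = 87.44²; (x − 69.2)² + (y − 98.1)² = 194.36².
Subtracting the P equation from the Q and R equations removes the quadratic terms:
243.4 x − 369.6 y = 12287.67
300.8 x + 5.0 y = -13027.03
Solving the 2×2 system: x ≈ -42.3, y ≈ -61.1 km.

x ≈ -42.3 km, y ≈ -61.1 km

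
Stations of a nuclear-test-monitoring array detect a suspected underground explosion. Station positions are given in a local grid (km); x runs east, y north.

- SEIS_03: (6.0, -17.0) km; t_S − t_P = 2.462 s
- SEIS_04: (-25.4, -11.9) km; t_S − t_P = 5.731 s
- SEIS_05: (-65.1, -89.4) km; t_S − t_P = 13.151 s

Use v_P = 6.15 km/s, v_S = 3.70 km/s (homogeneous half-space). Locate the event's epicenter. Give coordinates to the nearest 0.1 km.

(27.8, -10.1)

Distance from S−P lag: d = Δt · v_P v_S / (v_P − v_S) = Δt · (6.15·3.70)/(6.15−3.70) ≈ 9.2878·Δt.
So d_SEIS_03 = 22.87, d_SEIS_04 = 53.23, d_SEIS_05 = 122.14 km.
Circle about each station: (x − 6.0)² + (y + 17.0)² = 22.87²; (x + 25.4)² + (y + 11.9)² = 53.23²; (x + 65.1)² + (y + 89.4)² = 122.14².
Subtracting the SEIS_03 equation from the SEIS_04 and SEIS_05 equations removes the quadratic terms:
-62.8 x + 10.2 y = -1848.63
-142.2 x − 144.8 y = -2489.77
Solving the 2×2 system: x ≈ 27.8, y ≈ -10.1 km.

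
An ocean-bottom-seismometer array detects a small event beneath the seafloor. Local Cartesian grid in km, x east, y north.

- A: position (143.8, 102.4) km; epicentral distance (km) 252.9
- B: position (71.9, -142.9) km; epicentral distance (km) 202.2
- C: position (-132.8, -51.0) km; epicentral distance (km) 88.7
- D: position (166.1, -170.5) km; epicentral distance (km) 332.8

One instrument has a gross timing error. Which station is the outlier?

B

Solve using three stations at a time. Using A, C, D (subtract circle equations pairwise → linear system) gives (x, y) ≈ (-98.8, 31.0).
Distances from that point to each station vs reported:
  A: calculated 252.9 vs reported 252.9 → residual 0.0 km
  B: calculated 243.7 vs reported 202.2 → residual 41.5 km
  C: calculated 88.7 vs reported 88.7 → residual 0.0 km
  D: calculated 332.8 vs reported 332.8 → residual 0.0 km
A, C, D are mutually consistent (residuals ≈ 0); B is off by 41.5 km.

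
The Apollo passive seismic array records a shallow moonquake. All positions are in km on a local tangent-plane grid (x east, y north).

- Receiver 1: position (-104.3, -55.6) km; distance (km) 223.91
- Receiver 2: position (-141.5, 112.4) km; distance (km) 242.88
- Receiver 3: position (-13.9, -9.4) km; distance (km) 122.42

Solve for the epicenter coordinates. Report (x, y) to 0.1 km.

Circle about each station: (x + 104.3)² + (y + 55.6)² = 223.91²; (x + 141.5)² + (y − 112.4)² = 242.88²; (x + 13.9)² + (y + 9.4)² = 122.42².
Subtracting pairs of circle equations eliminates x²+y² and gives linear equations (the radical axes):
-74.4 x + 336.0 y = 9831.15
180.8 x + 92.4 y = 21460.75
Solving the 2×2 system: x ≈ 93.2, y ≈ 49.9 km.
Check against Receiver 1 (with the unrounded x, y): √((x + 104.3)²+(y + 55.6)²) = 223.91 ≈ 223.91 km. ✓

(93.2, 49.9)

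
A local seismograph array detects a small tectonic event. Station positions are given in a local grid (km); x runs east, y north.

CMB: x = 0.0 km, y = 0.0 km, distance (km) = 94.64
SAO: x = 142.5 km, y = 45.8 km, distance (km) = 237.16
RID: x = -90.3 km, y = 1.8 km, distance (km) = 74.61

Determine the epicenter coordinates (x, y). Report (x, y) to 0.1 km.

-65.3 km east, -68.5 km north

Circle about each station: x² + y² = 94.64²; (x − 142.5)² + (y − 45.8)² = 237.16²; (x + 90.3)² + (y − 1.8)² = 74.61².
Subtracting pairs of circle equations eliminates x²+y² and gives linear equations (the radical axes):
285.0 x + 91.6 y = -24884.25
-180.6 x + 3.6 y = 11547.41
Solving the 2×2 system: x ≈ -65.3, y ≈ -68.5 km.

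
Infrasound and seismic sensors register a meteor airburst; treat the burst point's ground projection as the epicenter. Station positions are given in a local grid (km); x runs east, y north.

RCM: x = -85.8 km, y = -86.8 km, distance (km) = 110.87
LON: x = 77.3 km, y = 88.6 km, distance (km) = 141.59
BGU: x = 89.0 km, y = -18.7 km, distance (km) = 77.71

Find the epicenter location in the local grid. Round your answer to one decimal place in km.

Circle about each station: (x + 85.8)² + (y + 86.8)² = 110.87²; (x − 77.3)² + (y − 88.6)² = 141.59²; (x − 89.0)² + (y + 18.7)² = 77.71².
Subtracting the RCM equation from the LON and BGU equations removes the quadratic terms:
326.2 x + 350.8 y = -8826.20
349.6 x + 136.2 y = -371.88
Solving the 2×2 system: x ≈ 13.7, y ≈ -37.9 km.
Check against RCM (with the unrounded x, y): √((x + 85.8)²+(y + 86.8)²) = 110.87 ≈ 110.87 km. ✓

(13.7, -37.9)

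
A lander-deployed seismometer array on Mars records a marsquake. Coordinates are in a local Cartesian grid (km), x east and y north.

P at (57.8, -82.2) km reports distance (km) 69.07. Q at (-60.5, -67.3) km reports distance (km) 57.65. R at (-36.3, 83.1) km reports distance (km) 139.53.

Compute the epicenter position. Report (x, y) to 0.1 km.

Circle about each station: (x − 57.8)² + (y + 82.2)² = 69.07²; (x + 60.5)² + (y + 67.3)² = 57.65²; (x + 36.3)² + (y − 83.1)² = 139.53².
Subtracting pairs of circle equations eliminates x²+y² and gives linear equations (the radical axes):
-236.6 x + 29.8 y = -461.00
-188.2 x + 330.6 y = -16572.34
Solving the 2×2 system: x ≈ -4.7, y ≈ -52.8 km.

x ≈ -4.7 km, y ≈ -52.8 km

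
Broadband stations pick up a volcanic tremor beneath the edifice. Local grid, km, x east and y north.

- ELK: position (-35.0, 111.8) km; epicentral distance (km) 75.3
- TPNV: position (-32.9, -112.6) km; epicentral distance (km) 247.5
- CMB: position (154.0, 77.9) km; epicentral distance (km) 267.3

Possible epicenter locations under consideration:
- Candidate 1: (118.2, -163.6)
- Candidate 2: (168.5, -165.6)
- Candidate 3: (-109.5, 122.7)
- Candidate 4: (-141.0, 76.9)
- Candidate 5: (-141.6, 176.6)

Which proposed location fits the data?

For each candidate, compare |candidate − station| to the reported distance:
Candidate 1: residuals ELK 239.8, TPNV 88.0, CMB 23.2 → max 239.8 km
Candidate 2: residuals ELK 268.7, TPNV 39.2, CMB 23.4 → max 268.7 km
Candidate 3: residuals ELK 0.0, TPNV 0.0, CMB 0.0 → max 0.0 km
Candidate 4: residuals ELK 36.3, TPNV 29.3, CMB 27.7 → max 36.3 km
Candidate 5: residuals ELK 49.5, TPNV 61.5, CMB 44.3 → max 61.5 km
Only Candidate 3 has all residuals ≈ 0.

Candidate 3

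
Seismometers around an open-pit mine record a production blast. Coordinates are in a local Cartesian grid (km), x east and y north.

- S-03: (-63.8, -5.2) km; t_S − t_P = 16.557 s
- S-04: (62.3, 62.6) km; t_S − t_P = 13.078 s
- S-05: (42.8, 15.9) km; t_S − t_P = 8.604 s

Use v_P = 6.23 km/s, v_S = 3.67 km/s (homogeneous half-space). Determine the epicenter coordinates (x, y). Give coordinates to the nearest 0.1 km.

(76.0, -53.4)

Distance from S−P lag: d = Δt · v_P v_S / (v_P − v_S) = Δt · (6.23·3.67)/(6.23−3.67) ≈ 8.9313·Δt.
So d_S-03 = 147.88, d_S-04 = 116.80, d_S-05 = 76.84 km.
Circle about each station: (x + 63.8)² + (y + 5.2)² = 147.88²; (x − 62.3)² + (y − 62.6)² = 116.80²; (x − 42.8)² + (y − 15.9)² = 76.84².
Subtracting the S-03 equation from the S-04 and S-05 equations removes the quadratic terms:
252.2 x + 135.6 y = 11928.82
213.2 x + 42.2 y = 13951.28
Solving the 2×2 system: x ≈ 76.0, y ≈ -53.4 km.
Check against S-03 (with the unrounded x, y): √((x + 63.8)²+(y + 5.2)²) = 147.88 ≈ 147.88 km. ✓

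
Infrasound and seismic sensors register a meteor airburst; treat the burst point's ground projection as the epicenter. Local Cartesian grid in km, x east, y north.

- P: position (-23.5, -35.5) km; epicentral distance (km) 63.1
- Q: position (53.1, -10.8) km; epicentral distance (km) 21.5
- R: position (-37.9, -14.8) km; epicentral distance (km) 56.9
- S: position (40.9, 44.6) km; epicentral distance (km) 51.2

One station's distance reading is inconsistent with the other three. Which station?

Solve using three stations at a time. Using P, Q, S (subtract circle equations pairwise → linear system) gives (x, y) ≈ (32.2, -5.8).
Distances from that point to each station vs reported:
  P: calculated 63.1 vs reported 63.1 → residual 0.0 km
  Q: calculated 21.5 vs reported 21.5 → residual 0.0 km
  R: calculated 70.7 vs reported 56.9 → residual 13.8 km
  S: calculated 51.2 vs reported 51.2 → residual 0.0 km
P, Q, S are mutually consistent (residuals ≈ 0); R is off by 13.8 km.

R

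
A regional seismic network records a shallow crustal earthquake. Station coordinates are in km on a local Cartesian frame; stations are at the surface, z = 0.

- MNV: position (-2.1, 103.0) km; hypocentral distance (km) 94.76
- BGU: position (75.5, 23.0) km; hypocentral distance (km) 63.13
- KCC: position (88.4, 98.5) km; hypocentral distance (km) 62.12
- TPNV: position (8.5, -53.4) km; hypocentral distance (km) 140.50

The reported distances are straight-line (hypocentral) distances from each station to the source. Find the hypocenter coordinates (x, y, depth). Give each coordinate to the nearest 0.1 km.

x ≈ 69.6 km, y ≈ 63.7 km, depth ≈ 47.9 km

Each station gives a sphere (x−x_i)² + (y−y_i)² + z² = d_i² (stations at z=0).
Subtracting the MNV sphere from BGU and KCC: z² cancels, leaving linear equations in x and y:
155.2 x − 160.0 y = 609.90
181.0 x − 9.0 y = 12023.96
Solving: x ≈ 69.598, y ≈ 63.698 km (keep extra digits for the depth step; rounded: 69.6, 63.7).
Then from the MNV sphere: z² = 94.76² − (x + 2.1)² − (y − 103.0)² with x = 69.598, y = 63.698, so z ≈ 47.898 ≈ 47.9 km.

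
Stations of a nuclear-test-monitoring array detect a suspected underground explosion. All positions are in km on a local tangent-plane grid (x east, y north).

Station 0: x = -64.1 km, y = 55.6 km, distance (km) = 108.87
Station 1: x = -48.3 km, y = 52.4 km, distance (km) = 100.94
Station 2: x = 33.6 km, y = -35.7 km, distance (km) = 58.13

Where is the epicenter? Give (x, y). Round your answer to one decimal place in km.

Circle about each station: (x + 64.1)² + (y − 55.6)² = 108.87²; (x + 48.3)² + (y − 52.4)² = 100.94²; (x − 33.6)² + (y + 35.7)² = 58.13².
Subtracting pairs of circle equations eliminates x²+y² and gives linear equations (the radical axes):
31.6 x − 6.4 y = -457.73
195.4 x − 182.6 y = 3676.86
Solving the 2×2 system: x ≈ -23.7, y ≈ -45.5 km.
Check against Station 0 (with the unrounded x, y): √((x + 64.1)²+(y − 55.6)²) = 108.87 ≈ 108.87 km. ✓

(-23.7, -45.5)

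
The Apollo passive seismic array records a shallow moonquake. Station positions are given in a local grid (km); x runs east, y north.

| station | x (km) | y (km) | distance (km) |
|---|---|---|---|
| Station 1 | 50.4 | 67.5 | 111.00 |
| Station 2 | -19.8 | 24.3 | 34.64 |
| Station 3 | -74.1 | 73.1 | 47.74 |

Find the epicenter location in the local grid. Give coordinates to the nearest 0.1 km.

Circle about each station: (x − 50.4)² + (y − 67.5)² = 111.00²; (x + 19.8)² + (y − 24.3)² = 34.64²; (x + 74.1)² + (y − 73.1)² = 47.74².
Subtracting pairs of circle equations eliminates x²+y² and gives linear equations (the radical axes):
-140.4 x − 86.4 y = 5007.19
-249.0 x + 11.2 y = 13779.90
Solving the 2×2 system: x ≈ -54.0, y ≈ 29.8 km.
Check against Station 1 (with the unrounded x, y): √((x − 50.4)²+(y − 67.5)²) = 111.00 ≈ 111.00 km. ✓

-54.0 km east, 29.8 km north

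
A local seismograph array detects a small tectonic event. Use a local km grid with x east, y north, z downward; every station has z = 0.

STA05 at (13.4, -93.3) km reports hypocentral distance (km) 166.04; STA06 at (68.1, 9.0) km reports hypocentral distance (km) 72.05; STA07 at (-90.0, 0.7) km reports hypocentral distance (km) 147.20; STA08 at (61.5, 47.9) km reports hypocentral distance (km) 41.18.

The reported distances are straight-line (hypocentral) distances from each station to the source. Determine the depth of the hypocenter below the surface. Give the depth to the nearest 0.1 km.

Each station gives a sphere (x−x_i)² + (y−y_i)² + z² = d_i² (stations at z=0).
Subtracting the STA05 sphere from STA06 and STA07: z² cancels, leaving linear equations in x and y:
109.4 x + 204.6 y = 18212.24
-206.8 x + 188.0 y = 5117.48
Solving: x ≈ 37.801, y ≈ 68.802 km (keep extra digits for the depth step; rounded: 37.8, 68.8).
Then from the STA05 sphere: z² = 166.04² − (x − 13.4)² − (y + 93.3)² with x = 37.801, y = 68.802, so z ≈ 26.397 ≈ 26.4 km.

26.4 km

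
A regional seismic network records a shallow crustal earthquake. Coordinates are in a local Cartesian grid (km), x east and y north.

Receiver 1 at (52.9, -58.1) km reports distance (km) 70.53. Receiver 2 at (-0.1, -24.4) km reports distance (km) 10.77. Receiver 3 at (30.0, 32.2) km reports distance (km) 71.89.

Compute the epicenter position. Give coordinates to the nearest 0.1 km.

(-10.5, -27.2)

Circle about each station: (x − 52.9)² + (y + 58.1)² = 70.53²; (x + 0.1)² + (y + 24.4)² = 10.77²; (x − 30.0)² + (y − 32.2)² = 71.89².
Subtracting pairs of circle equations eliminates x²+y² and gives linear equations (the radical axes):
-106.0 x + 67.4 y = -720.16
-45.8 x + 180.6 y = -4430.87
Solving the 2×2 system: x ≈ -10.5, y ≈ -27.2 km.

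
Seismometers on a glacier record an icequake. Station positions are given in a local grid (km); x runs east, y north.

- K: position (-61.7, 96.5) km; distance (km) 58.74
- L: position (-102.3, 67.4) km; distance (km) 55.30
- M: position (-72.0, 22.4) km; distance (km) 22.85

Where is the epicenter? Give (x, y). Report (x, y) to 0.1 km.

Circle about each station: (x + 61.7)² + (y − 96.5)² = 58.74²; (x + 102.3)² + (y − 67.4)² = 55.30²; (x + 72.0)² + (y − 22.4)² = 22.85².
Subtracting the K equation from the L and M equations removes the quadratic terms:
-81.2 x − 58.2 y = 2281.21
-20.6 x − 148.2 y = -4505.11
Solving the 2×2 system: x ≈ -55.4, y ≈ 38.1 km.
Check against K (with the unrounded x, y): √((x + 61.7)²+(y − 96.5)²) = 58.74 ≈ 58.74 km. ✓

(-55.4, 38.1)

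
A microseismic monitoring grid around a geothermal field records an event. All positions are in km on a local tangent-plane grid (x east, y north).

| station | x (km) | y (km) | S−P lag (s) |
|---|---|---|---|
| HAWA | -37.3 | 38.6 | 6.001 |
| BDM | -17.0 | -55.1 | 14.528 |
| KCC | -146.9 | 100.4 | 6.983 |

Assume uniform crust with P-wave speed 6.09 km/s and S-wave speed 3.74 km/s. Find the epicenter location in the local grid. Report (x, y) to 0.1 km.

-88.5 km east, 66.2 km north

Distance from S−P lag: d = Δt · v_P v_S / (v_P − v_S) = Δt · (6.09·3.74)/(6.09−3.74) ≈ 9.6922·Δt.
So d_HAWA = 58.16, d_BDM = 140.81, d_KCC = 67.68 km.
Circle about each station: (x + 37.3)² + (y − 38.6)² = 58.16²; (x + 17.0)² + (y + 55.1)² = 140.81²; (x + 146.9)² + (y − 100.4)² = 67.68².
Subtracting the HAWA equation from the BDM and KCC equations removes the quadratic terms:
40.6 x − 187.4 y = -16001.11
-219.2 x + 123.6 y = 27580.52
Solving the 2×2 system: x ≈ -88.5, y ≈ 66.2 km.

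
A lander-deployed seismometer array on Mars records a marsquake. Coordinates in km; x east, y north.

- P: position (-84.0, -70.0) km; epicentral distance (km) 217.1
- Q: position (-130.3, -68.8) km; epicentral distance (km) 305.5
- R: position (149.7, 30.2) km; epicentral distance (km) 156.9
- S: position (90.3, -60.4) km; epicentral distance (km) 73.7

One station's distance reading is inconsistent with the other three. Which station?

Q

Solve using three stations at a time. Using P, R, S (subtract circle equations pairwise → linear system) gives (x, y) ≈ (126.1, -125.0).
Distances from that point to each station vs reported:
  P: calculated 217.1 vs reported 217.1 → residual 0.0 km
  Q: calculated 262.4 vs reported 305.5 → residual 43.1 km
  R: calculated 156.9 vs reported 156.9 → residual 0.0 km
  S: calculated 73.8 vs reported 73.7 → residual 0.1 km
P, R, S are mutually consistent (residuals ≈ 0); Q is off by 43.1 km.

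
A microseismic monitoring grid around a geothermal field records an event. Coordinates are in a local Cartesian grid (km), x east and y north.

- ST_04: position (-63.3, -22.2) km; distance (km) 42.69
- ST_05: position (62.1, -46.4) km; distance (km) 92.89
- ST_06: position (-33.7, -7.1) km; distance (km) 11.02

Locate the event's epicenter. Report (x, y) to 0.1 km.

(-22.8, -8.7)

Circle about each station: (x + 63.3)² + (y + 22.2)² = 42.69²; (x − 62.1)² + (y + 46.4)² = 92.89²; (x + 33.7)² + (y + 7.1)² = 11.02².
Subtracting the ST_04 equation from the ST_05 and ST_06 equations removes the quadratic terms:
250.8 x − 48.4 y = -5296.48
59.2 x + 30.2 y = -1612.63
Solving the 2×2 system: x ≈ -22.8, y ≈ -8.7 km.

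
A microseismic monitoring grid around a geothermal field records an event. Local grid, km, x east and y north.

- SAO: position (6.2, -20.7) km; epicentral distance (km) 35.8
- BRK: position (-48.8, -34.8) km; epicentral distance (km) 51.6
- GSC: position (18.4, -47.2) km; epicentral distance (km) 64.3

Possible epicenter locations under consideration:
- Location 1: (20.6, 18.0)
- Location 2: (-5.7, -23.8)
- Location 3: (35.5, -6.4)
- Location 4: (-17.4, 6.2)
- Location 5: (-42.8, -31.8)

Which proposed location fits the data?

For each candidate, compare |candidate − station| to the reported distance:
Location 1: residuals SAO 5.5, BRK 35.6, GSC 0.9 → max 35.6 km
Location 2: residuals SAO 23.5, BRK 7.1, GSC 30.7 → max 30.7 km
Location 3: residuals SAO 3.2, BRK 37.4, GSC 20.1 → max 37.4 km
Location 4: residuals SAO 0.0, BRK 0.0, GSC 0.0 → max 0.0 km
Location 5: residuals SAO 14.4, BRK 44.9, GSC 1.2 → max 44.9 km
Only Location 4 has all residuals ≈ 0.

Location 4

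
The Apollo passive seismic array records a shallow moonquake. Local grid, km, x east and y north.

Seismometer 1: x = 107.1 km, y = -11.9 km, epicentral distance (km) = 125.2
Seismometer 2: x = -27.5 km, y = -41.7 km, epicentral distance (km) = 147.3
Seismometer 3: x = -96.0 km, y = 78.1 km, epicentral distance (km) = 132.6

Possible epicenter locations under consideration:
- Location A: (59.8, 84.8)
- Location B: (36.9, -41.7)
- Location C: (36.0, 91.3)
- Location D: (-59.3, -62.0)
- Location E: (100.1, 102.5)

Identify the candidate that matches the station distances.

Location C

For each candidate, compare |candidate − station| to the reported distance:
Location A: residuals Seismometer 1 17.6, Seismometer 2 6.4, Seismometer 3 23.3 → max 23.3 km
Location B: residuals Seismometer 1 48.9, Seismometer 2 82.9, Seismometer 3 46.3 → max 82.9 km
Location C: residuals Seismometer 1 0.1, Seismometer 2 0.1, Seismometer 3 0.1 → max 0.1 km
Location D: residuals Seismometer 1 48.6, Seismometer 2 109.6, Seismometer 3 12.2 → max 109.6 km
Location E: residuals Seismometer 1 10.6, Seismometer 2 45.2, Seismometer 3 65.0 → max 65.0 km
Only Location C has all residuals ≈ 0.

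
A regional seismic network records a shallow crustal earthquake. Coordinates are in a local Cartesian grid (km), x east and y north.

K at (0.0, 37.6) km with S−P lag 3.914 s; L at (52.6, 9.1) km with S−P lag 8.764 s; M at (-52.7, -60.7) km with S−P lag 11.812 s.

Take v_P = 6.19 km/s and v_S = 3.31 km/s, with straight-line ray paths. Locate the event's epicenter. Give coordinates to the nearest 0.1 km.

(-9.7, 11.5)

Distance from S−P lag: d = Δt · v_P v_S / (v_P − v_S) = Δt · (6.19·3.31)/(6.19−3.31) ≈ 7.1142·Δt.
So d_K = 27.84, d_L = 62.35, d_M = 84.03 km.
Circle about each station: x² + (y − 37.6)² = 27.84²; (x − 52.6)² + (y − 9.1)² = 62.35²; (x + 52.7)² + (y + 60.7)² = 84.03².
Subtracting the K equation from the L and M equations removes the quadratic terms:
105.2 x − 57.0 y = -1676.65
-105.4 x − 196.6 y = -1237.96
Solving the 2×2 system: x ≈ -9.7, y ≈ 11.5 km.
Check against K (with the unrounded x, y): √(x²+(y − 37.6)²) = 27.85 ≈ 27.84 km. ✓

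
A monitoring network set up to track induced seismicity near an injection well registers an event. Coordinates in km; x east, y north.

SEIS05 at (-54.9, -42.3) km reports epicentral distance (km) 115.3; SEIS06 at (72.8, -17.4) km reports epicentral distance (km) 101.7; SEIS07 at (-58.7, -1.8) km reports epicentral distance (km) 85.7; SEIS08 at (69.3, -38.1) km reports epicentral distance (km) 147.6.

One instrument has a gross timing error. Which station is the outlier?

Solve using three stations at a time. Using SEIS05, SEIS06, SEIS07 (subtract circle equations pairwise → linear system) gives (x, y) ≈ (3.6, 57.1).
Distances from that point to each station vs reported:
  SEIS05: calculated 115.3 vs reported 115.3 → residual 0.0 km
  SEIS06: calculated 101.7 vs reported 101.7 → residual 0.0 km
  SEIS07: calculated 85.7 vs reported 85.7 → residual 0.0 km
  SEIS08: calculated 115.7 vs reported 147.6 → residual 31.9 km
SEIS05, SEIS06, SEIS07 are mutually consistent (residuals ≈ 0); SEIS08 is off by 31.9 km.

SEIS08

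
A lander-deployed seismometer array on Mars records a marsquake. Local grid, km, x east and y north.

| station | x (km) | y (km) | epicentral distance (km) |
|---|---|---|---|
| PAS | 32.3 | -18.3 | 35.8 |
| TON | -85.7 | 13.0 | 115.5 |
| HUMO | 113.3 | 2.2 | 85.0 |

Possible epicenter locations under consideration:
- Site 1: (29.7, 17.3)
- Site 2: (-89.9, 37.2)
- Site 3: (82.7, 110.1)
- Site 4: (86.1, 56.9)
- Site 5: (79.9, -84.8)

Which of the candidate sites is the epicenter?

For each candidate, compare |candidate − station| to the reported distance:
Site 1: residuals PAS 0.1, TON 0.0, HUMO 0.0 → max 0.1 km
Site 2: residuals PAS 98.4, TON 90.9, HUMO 121.2 → max 121.2 km
Site 3: residuals PAS 102.1, TON 78.9, HUMO 27.2 → max 102.1 km
Site 4: residuals PAS 56.7, TON 61.8, HUMO 23.9 → max 61.8 km
Site 5: residuals PAS 46.0, TON 76.8, HUMO 8.2 → max 76.8 km
Only Site 1 has all residuals ≈ 0.

Site 1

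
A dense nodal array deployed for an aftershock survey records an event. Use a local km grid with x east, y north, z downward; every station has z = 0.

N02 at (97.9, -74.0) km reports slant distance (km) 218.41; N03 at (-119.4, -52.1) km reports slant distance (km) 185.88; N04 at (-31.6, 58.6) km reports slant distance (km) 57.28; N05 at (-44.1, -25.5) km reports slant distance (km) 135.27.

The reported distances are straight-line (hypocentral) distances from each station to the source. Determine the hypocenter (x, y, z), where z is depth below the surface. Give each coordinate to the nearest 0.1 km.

Each station gives a sphere (x−x_i)² + (y−y_i)² + z² = d_i² (stations at z=0).
Subtracting the N02 sphere from N03 and N04: z² cancels, leaving linear equations in x and y:
-434.6 x + 43.8 y = 15061.91
-259.0 x + 265.2 y = 33794.04
Solving: x ≈ -24.196, y ≈ 103.798 km (keep extra digits for the depth step; rounded: -24.2, 103.8).
Then from the N02 sphere: z² = 218.41² − (x − 97.9)² − (y + 74.0)² with x = -24.196, y = 103.798, so z ≈ 34.400 ≈ 34.4 km.

(-24.2, 103.8, 34.4)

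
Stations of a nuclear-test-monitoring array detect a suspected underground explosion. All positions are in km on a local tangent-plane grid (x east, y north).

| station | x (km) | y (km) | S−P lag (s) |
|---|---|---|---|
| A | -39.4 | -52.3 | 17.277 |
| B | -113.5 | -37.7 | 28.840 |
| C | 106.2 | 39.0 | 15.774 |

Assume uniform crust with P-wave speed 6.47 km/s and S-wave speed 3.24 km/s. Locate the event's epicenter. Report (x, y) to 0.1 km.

Distance from S−P lag: d = Δt · v_P v_S / (v_P − v_S) = Δt · (6.47·3.24)/(6.47−3.24) ≈ 6.4900·Δt.
So d_A = 112.13, d_B = 187.17, d_C = 102.37 km.
Circle about each station: (x + 39.4)² + (y + 52.3)² = 112.13²; (x + 113.5)² + (y + 37.7)² = 187.17²; (x − 106.2)² + (y − 39.0)² = 102.37².
Subtracting the A equation from the B and C equations removes the quadratic terms:
-148.2 x + 29.2 y = -12443.58
291.2 x + 182.6 y = 10605.31
Solving the 2×2 system: x ≈ 72.6, y ≈ -57.7 km.
Check against A (with the unrounded x, y): √((x + 39.4)²+(y + 52.3)²) = 112.13 ≈ 112.13 km. ✓

x ≈ 72.6 km, y ≈ -57.7 km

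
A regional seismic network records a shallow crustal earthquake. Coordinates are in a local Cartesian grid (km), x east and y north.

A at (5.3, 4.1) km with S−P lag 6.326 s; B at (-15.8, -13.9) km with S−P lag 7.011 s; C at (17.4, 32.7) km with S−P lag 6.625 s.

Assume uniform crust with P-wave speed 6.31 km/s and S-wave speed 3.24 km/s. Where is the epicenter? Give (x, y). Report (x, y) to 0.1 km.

(-26.7, 31.5)

Distance from S−P lag: d = Δt · v_P v_S / (v_P − v_S) = Δt · (6.31·3.24)/(6.31−3.24) ≈ 6.6594·Δt.
So d_A = 42.13, d_B = 46.69, d_C = 44.12 km.
Circle about each station: (x − 5.3)² + (y − 4.1)² = 42.13²; (x + 15.8)² + (y + 13.9)² = 46.69²; (x − 17.4)² + (y − 32.7)² = 44.12².
Subtracting the A equation from the B and C equations removes the quadratic terms:
-42.2 x − 36.0 y = -7.07
24.2 x + 57.2 y = 1155.51
Solving the 2×2 system: x ≈ -26.7, y ≈ 31.5 km.
Check against A (with the unrounded x, y): √((x − 5.3)²+(y − 4.1)²) = 42.13 ≈ 42.13 km. ✓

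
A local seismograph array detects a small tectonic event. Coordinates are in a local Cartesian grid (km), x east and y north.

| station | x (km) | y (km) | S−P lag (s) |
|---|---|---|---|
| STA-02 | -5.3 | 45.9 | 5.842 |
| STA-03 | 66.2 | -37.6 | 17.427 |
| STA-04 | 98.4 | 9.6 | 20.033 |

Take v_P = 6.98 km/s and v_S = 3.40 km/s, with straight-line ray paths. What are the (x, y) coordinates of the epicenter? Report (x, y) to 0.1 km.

-34.0 km east, 19.9 km north

Distance from S−P lag: d = Δt · v_P v_S / (v_P − v_S) = Δt · (6.98·3.40)/(6.98−3.40) ≈ 6.6291·Δt.
So d_STA-02 = 38.73, d_STA-03 = 115.52, d_STA-04 = 132.80 km.
Circle about each station: (x + 5.3)² + (y − 45.9)² = 38.73²; (x − 66.2)² + (y + 37.6)² = 115.52²; (x − 98.4)² + (y − 9.6)² = 132.80².
Subtracting the STA-02 equation from the STA-03 and STA-04 equations removes the quadratic terms:
143.0 x − 167.0 y = -8183.56
207.4 x − 72.6 y = -8496.01
Solving the 2×2 system: x ≈ -34.0, y ≈ 19.9 km.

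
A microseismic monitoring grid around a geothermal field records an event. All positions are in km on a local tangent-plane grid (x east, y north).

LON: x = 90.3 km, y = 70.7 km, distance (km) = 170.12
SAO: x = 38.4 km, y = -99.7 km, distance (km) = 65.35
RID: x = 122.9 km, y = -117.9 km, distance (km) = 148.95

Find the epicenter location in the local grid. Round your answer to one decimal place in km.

x ≈ -15.4 km, y ≈ -62.6 km

Circle about each station: (x − 90.3)² + (y − 70.7)² = 170.12²; (x − 38.4)² + (y + 99.7)² = 65.35²; (x − 122.9)² + (y + 117.9)² = 148.95².
Subtracting the LON equation from the SAO and RID equations removes the quadratic terms:
-103.8 x − 340.8 y = 22932.26
65.2 x − 377.2 y = 22606.95
Solving the 2×2 system: x ≈ -15.4, y ≈ -62.6 km.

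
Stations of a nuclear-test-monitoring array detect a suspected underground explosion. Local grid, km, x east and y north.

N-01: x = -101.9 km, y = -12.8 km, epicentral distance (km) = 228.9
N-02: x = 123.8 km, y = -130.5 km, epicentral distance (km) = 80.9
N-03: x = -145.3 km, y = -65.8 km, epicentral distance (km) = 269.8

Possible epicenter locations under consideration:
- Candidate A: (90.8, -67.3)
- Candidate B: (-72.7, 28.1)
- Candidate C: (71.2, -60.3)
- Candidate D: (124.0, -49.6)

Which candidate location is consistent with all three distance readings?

For each candidate, compare |candidate − station| to the reported distance:
Candidate A: residuals N-01 28.6, N-02 9.6, N-03 33.7 → max 33.7 km
Candidate B: residuals N-01 178.6, N-02 171.6, N-03 151.1 → max 178.6 km
Candidate C: residuals N-01 49.4, N-02 6.8, N-03 53.2 → max 53.2 km
Candidate D: residuals N-01 0.0, N-02 0.0, N-03 0.0 → max 0.0 km
Only Candidate D has all residuals ≈ 0.

Candidate D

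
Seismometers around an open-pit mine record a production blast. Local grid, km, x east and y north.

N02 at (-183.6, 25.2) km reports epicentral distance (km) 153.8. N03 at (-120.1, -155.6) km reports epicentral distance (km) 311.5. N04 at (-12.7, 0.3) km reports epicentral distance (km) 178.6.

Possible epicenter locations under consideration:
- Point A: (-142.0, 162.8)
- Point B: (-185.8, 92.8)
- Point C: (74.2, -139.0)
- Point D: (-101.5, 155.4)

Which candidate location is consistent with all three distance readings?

Point D

For each candidate, compare |candidate − station| to the reported distance:
Point A: residuals N02 10.0, N03 7.7, N04 29.1 → max 29.1 km
Point B: residuals N02 86.2, N03 54.6, N04 17.7 → max 86.2 km
Point C: residuals N02 151.9, N03 116.5, N04 14.4 → max 151.9 km
Point D: residuals N02 0.1, N03 0.1, N04 0.1 → max 0.1 km
Only Point D has all residuals ≈ 0.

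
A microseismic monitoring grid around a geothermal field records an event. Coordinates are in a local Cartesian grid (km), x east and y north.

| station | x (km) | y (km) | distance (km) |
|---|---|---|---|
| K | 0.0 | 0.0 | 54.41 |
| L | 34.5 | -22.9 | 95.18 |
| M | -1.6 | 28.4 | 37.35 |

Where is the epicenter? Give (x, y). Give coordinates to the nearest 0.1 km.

Circle about each station: x² + y² = 54.41²; (x − 34.5)² + (y + 22.9)² = 95.18²; (x + 1.6)² + (y − 28.4)² = 37.35².
Subtracting the K equation from the L and M equations removes the quadratic terms:
69.0 x − 45.8 y = -4384.12
-3.2 x + 56.8 y = 2374.55
Solving the 2×2 system: x ≈ -37.2, y ≈ 39.7 km.

x ≈ -37.2 km, y ≈ 39.7 km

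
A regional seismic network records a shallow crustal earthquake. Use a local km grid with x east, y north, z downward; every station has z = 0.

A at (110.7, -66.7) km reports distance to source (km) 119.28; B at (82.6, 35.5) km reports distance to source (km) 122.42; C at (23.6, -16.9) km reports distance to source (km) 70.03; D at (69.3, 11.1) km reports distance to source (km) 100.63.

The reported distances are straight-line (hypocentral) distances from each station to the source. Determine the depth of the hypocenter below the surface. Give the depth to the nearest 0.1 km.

Each station gives a sphere (x−x_i)² + (y−y_i)² + z² = d_i² (stations at z=0).
Subtracting the A sphere from B and C: z² cancels, leaving linear equations in x and y:
-56.2 x + 204.4 y = -9379.31
-174.2 x + 99.6 y = -6537.29
Solving: x ≈ 13.397, y ≈ -42.203 km (keep extra digits for the depth step; rounded: 13.4, -42.2).
Then from the A sphere: z² = 119.28² − (x − 110.7)² − (y + 66.7)² with x = 13.397, y = -42.203, so z ≈ 64.496 ≈ 64.5 km.
Check against D (with the unrounded solution): distance 100.63 ≈ 100.63 km. ✓

z ≈ 64.5 km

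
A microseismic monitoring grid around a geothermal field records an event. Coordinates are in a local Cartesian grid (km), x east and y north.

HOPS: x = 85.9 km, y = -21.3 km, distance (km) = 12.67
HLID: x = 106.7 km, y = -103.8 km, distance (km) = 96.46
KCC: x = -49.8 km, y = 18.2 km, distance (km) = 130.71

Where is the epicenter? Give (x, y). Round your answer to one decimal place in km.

x ≈ 77.4 km, y ≈ -11.9 km

Circle about each station: (x − 85.9)² + (y + 21.3)² = 12.67²; (x − 106.7)² + (y + 103.8)² = 96.46²; (x + 49.8)² + (y − 18.2)² = 130.71².
Subtracting the HOPS equation from the HLID and KCC equations removes the quadratic terms:
41.6 x − 165.0 y = 5182.83
-271.4 x + 79.0 y = -21945.80
Solving the 2×2 system: x ≈ 77.4, y ≈ -11.9 km.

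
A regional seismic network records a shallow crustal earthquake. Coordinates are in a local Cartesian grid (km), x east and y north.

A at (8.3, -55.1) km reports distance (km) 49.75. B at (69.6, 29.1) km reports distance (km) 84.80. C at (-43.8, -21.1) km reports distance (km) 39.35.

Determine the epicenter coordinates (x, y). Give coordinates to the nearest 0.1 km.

x ≈ -6.8 km, y ≈ -7.7 km

Circle about each station: (x − 8.3)² + (y + 55.1)² = 49.75²; (x − 69.6)² + (y − 29.1)² = 84.80²; (x + 43.8)² + (y + 21.1)² = 39.35².
Subtracting pairs of circle equations eliminates x²+y² and gives linear equations (the radical axes):
122.6 x + 168.4 y = -2129.91
-104.2 x + 68.0 y = 185.39
Solving the 2×2 system: x ≈ -6.8, y ≈ -7.7 km.
Check against A (with the unrounded x, y): √((x − 8.3)²+(y + 55.1)²) = 49.75 ≈ 49.75 km. ✓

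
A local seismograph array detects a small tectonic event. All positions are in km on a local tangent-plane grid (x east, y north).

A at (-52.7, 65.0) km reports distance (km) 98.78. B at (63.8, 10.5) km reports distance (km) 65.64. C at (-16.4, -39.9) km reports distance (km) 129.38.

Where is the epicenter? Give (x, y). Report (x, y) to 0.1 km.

Circle about each station: (x + 52.7)² + (y − 65.0)² = 98.78²; (x − 63.8)² + (y − 10.5)² = 65.64²; (x + 16.4)² + (y + 39.9)² = 129.38².
Subtracting the A equation from the B and C equations removes the quadratic terms:
233.0 x − 109.0 y = 2627.28
72.6 x − 209.8 y = -12123.02
Solving the 2×2 system: x ≈ 45.7, y ≈ 73.6 km.

x ≈ 45.7 km, y ≈ 73.6 km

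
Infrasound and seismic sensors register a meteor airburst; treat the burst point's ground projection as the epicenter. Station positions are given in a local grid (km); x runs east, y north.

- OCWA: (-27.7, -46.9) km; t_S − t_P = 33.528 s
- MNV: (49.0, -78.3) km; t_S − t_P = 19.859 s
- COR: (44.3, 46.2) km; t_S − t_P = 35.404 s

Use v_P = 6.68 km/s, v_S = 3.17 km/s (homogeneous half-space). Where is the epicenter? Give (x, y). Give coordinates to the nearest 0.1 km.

Distance from S−P lag: d = Δt · v_P v_S / (v_P − v_S) = Δt · (6.68·3.17)/(6.68−3.17) ≈ 6.0329·Δt.
So d_OCWA = 202.27, d_MNV = 119.81, d_COR = 213.59 km.
Circle about each station: (x + 27.7)² + (y + 46.9)² = 202.27²; (x − 49.0)² + (y + 78.3)² = 119.81²; (x − 44.3)² + (y − 46.2)² = 213.59².
Subtracting pairs of circle equations eliminates x²+y² and gives linear equations (the radical axes):
153.4 x − 62.8 y = 32123.71
144.0 x + 186.2 y = -3577.51
Solving the 2×2 system: x ≈ 153.1, y ≈ -137.6 km.

x ≈ 153.1 km, y ≈ -137.6 km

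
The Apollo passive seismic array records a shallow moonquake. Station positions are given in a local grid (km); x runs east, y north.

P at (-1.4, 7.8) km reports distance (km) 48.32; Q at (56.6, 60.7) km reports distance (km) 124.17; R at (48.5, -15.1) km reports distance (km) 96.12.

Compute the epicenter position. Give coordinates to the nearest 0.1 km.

-47.3 km east, -7.3 km north

Circle about each station: (x + 1.4)² + (y − 7.8)² = 48.32²; (x − 56.6)² + (y − 60.7)² = 124.17²; (x − 48.5)² + (y + 15.1)² = 96.12².
Subtracting the P equation from the Q and R equations removes the quadratic terms:
116.0 x + 105.8 y = -6258.12
99.8 x − 45.8 y = -4386.77
Solving the 2×2 system: x ≈ -47.3, y ≈ -7.3 km.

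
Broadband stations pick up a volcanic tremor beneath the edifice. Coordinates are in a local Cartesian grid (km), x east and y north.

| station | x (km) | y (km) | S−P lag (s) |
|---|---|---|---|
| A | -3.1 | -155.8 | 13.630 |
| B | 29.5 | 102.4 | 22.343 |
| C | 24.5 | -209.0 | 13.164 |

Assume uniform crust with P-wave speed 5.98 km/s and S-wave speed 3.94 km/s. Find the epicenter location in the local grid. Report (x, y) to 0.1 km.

Distance from S−P lag: d = Δt · v_P v_S / (v_P − v_S) = Δt · (5.98·3.94)/(5.98−3.94) ≈ 11.5496·Δt.
So d_A = 157.42, d_B = 258.05, d_C = 152.04 km.
Circle about each station: (x + 3.1)² + (y + 155.8)² = 157.42²; (x − 29.5)² + (y − 102.4)² = 258.05²; (x − 24.5)² + (y + 209.0)² = 152.04².
Subtracting the A equation from the B and C equations removes the quadratic terms:
65.2 x + 516.4 y = -54735.99
55.2 x − 106.4 y = 21662.89
Solving the 2×2 system: x ≈ 151.3, y ≈ -125.1 km.
Check against A (with the unrounded x, y): √((x + 3.1)²+(y + 155.8)²) = 157.43 ≈ 157.42 km. ✓

x ≈ 151.3 km, y ≈ -125.1 km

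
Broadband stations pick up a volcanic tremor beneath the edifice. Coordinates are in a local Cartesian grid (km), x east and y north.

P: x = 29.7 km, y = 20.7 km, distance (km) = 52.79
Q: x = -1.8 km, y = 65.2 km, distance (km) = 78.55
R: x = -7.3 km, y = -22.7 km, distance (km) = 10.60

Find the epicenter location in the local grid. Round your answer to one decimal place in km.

Circle about each station: (x − 29.7)² + (y − 20.7)² = 52.79²; (x + 1.8)² + (y − 65.2)² = 78.55²; (x + 7.3)² + (y + 22.7)² = 10.60².
Subtracting the P equation from the Q and R equations removes the quadratic terms:
-63.0 x + 89.0 y = -439.62
-74.0 x − 86.8 y = 1932.42
Solving the 2×2 system: x ≈ -11.1, y ≈ -12.8 km.

x ≈ -11.1 km, y ≈ -12.8 km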